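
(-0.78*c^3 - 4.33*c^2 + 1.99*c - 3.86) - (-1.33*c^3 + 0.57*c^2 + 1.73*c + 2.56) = 0.55*c^3 - 4.9*c^2 + 0.26*c - 6.42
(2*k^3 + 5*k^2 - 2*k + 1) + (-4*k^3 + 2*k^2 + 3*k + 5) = -2*k^3 + 7*k^2 + k + 6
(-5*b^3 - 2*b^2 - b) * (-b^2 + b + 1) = 5*b^5 - 3*b^4 - 6*b^3 - 3*b^2 - b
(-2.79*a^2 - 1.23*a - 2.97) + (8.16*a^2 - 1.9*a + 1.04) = 5.37*a^2 - 3.13*a - 1.93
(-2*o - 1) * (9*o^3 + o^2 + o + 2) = -18*o^4 - 11*o^3 - 3*o^2 - 5*o - 2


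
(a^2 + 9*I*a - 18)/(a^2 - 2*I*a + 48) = (a + 3*I)/(a - 8*I)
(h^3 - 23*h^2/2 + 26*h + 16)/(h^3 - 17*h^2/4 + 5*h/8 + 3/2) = 4*(h - 8)/(4*h - 3)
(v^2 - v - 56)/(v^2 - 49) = (v - 8)/(v - 7)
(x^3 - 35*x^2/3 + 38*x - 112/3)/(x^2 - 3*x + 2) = (3*x^2 - 29*x + 56)/(3*(x - 1))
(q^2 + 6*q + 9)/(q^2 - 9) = (q + 3)/(q - 3)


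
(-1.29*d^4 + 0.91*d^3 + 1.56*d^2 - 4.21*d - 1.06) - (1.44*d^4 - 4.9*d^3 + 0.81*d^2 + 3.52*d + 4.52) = -2.73*d^4 + 5.81*d^3 + 0.75*d^2 - 7.73*d - 5.58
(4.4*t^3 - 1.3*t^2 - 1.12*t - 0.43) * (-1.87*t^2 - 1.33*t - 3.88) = -8.228*t^5 - 3.421*t^4 - 13.2486*t^3 + 7.3377*t^2 + 4.9175*t + 1.6684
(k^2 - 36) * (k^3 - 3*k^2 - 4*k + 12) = k^5 - 3*k^4 - 40*k^3 + 120*k^2 + 144*k - 432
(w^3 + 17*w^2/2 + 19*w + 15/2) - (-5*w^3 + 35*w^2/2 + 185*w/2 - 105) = 6*w^3 - 9*w^2 - 147*w/2 + 225/2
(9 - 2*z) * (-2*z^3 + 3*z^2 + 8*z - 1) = 4*z^4 - 24*z^3 + 11*z^2 + 74*z - 9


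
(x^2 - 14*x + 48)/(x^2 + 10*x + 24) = (x^2 - 14*x + 48)/(x^2 + 10*x + 24)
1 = 1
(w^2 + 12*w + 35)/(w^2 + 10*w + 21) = (w + 5)/(w + 3)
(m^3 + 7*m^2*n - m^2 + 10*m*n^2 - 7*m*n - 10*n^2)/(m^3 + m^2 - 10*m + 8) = (m^2 + 7*m*n + 10*n^2)/(m^2 + 2*m - 8)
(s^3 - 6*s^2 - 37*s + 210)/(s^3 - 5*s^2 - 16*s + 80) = (s^2 - s - 42)/(s^2 - 16)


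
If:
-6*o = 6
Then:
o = -1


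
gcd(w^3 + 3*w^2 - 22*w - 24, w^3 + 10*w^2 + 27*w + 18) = w^2 + 7*w + 6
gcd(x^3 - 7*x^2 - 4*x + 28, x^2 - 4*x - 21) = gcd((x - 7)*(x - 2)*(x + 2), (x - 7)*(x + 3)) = x - 7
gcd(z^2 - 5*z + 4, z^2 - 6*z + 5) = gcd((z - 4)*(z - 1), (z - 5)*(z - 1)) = z - 1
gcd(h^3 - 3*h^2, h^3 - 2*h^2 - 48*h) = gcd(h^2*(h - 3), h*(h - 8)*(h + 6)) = h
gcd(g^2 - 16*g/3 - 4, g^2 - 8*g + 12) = g - 6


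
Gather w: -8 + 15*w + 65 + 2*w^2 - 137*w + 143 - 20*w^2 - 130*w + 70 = -18*w^2 - 252*w + 270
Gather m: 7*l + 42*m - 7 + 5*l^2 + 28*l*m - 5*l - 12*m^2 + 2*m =5*l^2 + 2*l - 12*m^2 + m*(28*l + 44) - 7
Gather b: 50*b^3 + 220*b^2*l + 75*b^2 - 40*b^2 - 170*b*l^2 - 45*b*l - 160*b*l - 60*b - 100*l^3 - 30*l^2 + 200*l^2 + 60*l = 50*b^3 + b^2*(220*l + 35) + b*(-170*l^2 - 205*l - 60) - 100*l^3 + 170*l^2 + 60*l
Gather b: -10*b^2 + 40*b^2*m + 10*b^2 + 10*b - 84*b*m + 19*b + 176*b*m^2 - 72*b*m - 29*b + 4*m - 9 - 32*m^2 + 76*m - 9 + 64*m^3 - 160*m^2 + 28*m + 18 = 40*b^2*m + b*(176*m^2 - 156*m) + 64*m^3 - 192*m^2 + 108*m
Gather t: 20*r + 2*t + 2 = 20*r + 2*t + 2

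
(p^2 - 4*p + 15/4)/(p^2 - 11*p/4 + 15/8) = 2*(2*p - 5)/(4*p - 5)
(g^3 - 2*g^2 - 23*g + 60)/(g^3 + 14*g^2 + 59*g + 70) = (g^2 - 7*g + 12)/(g^2 + 9*g + 14)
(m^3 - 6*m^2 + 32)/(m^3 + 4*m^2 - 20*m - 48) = (m - 4)/(m + 6)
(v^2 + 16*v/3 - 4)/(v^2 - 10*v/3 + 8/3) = (3*v^2 + 16*v - 12)/(3*v^2 - 10*v + 8)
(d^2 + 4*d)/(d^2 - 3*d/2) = 2*(d + 4)/(2*d - 3)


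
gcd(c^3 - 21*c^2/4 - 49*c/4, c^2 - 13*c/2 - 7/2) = c - 7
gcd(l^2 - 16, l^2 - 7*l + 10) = 1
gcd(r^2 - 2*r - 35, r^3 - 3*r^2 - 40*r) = r + 5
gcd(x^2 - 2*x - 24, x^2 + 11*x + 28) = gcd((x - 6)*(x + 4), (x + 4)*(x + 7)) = x + 4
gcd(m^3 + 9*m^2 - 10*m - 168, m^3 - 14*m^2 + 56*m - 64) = m - 4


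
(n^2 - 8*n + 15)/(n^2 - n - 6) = (n - 5)/(n + 2)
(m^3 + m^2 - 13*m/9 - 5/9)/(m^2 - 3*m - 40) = (-m^3 - m^2 + 13*m/9 + 5/9)/(-m^2 + 3*m + 40)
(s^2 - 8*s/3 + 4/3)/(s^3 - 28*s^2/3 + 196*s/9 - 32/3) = 3*(s - 2)/(3*s^2 - 26*s + 48)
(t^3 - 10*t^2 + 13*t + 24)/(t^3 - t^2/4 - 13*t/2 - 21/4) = 4*(t - 8)/(4*t + 7)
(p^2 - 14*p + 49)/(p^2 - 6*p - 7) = (p - 7)/(p + 1)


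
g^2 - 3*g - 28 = (g - 7)*(g + 4)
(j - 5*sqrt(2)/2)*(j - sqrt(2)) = j^2 - 7*sqrt(2)*j/2 + 5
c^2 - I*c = c*(c - I)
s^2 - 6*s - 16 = (s - 8)*(s + 2)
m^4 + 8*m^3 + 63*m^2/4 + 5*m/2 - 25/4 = (m - 1/2)*(m + 1)*(m + 5/2)*(m + 5)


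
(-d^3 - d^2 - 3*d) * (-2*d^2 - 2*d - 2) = 2*d^5 + 4*d^4 + 10*d^3 + 8*d^2 + 6*d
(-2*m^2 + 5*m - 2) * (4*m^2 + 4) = -8*m^4 + 20*m^3 - 16*m^2 + 20*m - 8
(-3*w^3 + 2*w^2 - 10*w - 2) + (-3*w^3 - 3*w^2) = -6*w^3 - w^2 - 10*w - 2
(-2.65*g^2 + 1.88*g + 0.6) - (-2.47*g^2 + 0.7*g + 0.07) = -0.18*g^2 + 1.18*g + 0.53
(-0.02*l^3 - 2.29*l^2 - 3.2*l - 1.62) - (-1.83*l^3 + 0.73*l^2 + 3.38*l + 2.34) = 1.81*l^3 - 3.02*l^2 - 6.58*l - 3.96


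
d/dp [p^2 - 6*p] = 2*p - 6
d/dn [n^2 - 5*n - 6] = 2*n - 5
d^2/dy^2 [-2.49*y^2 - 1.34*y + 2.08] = -4.98000000000000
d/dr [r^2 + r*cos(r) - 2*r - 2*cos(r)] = -r*sin(r) + 2*r + 2*sin(r) + cos(r) - 2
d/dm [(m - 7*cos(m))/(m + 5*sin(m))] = (7*m*sin(m) - 5*m*cos(m) + 5*sin(m) + 7*cos(m) + 35)/(m + 5*sin(m))^2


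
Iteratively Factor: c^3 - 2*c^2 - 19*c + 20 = (c - 1)*(c^2 - c - 20) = (c - 1)*(c + 4)*(c - 5)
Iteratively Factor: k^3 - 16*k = (k)*(k^2 - 16) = k*(k + 4)*(k - 4)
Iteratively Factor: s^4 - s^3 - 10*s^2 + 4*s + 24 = (s - 2)*(s^3 + s^2 - 8*s - 12) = (s - 2)*(s + 2)*(s^2 - s - 6) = (s - 3)*(s - 2)*(s + 2)*(s + 2)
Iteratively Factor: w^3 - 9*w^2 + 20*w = (w - 4)*(w^2 - 5*w) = (w - 5)*(w - 4)*(w)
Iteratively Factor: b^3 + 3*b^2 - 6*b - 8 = (b + 1)*(b^2 + 2*b - 8) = (b + 1)*(b + 4)*(b - 2)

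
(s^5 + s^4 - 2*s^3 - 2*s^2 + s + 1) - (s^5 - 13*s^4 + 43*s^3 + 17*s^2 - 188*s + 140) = 14*s^4 - 45*s^3 - 19*s^2 + 189*s - 139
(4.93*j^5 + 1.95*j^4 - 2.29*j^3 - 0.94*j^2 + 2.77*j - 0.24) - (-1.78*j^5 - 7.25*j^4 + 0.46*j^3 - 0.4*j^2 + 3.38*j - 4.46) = 6.71*j^5 + 9.2*j^4 - 2.75*j^3 - 0.54*j^2 - 0.61*j + 4.22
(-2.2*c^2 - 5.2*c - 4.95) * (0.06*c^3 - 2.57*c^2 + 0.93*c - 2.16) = -0.132*c^5 + 5.342*c^4 + 11.021*c^3 + 12.6375*c^2 + 6.6285*c + 10.692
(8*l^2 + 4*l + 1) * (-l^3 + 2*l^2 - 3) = -8*l^5 + 12*l^4 + 7*l^3 - 22*l^2 - 12*l - 3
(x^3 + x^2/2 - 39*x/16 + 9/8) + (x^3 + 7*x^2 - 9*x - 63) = 2*x^3 + 15*x^2/2 - 183*x/16 - 495/8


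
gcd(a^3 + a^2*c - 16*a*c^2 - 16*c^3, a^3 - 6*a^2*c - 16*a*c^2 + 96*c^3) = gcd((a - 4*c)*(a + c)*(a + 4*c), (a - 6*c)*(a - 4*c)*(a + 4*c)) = a^2 - 16*c^2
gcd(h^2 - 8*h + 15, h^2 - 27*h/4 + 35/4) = h - 5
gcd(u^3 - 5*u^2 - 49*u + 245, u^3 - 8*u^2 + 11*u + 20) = u - 5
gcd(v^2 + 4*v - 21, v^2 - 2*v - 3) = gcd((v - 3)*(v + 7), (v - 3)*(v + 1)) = v - 3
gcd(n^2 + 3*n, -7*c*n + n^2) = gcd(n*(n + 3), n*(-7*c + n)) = n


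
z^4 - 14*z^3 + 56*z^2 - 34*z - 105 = (z - 7)*(z - 5)*(z - 3)*(z + 1)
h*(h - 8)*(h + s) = h^3 + h^2*s - 8*h^2 - 8*h*s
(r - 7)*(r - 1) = r^2 - 8*r + 7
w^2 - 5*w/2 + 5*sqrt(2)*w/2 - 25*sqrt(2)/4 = (w - 5/2)*(w + 5*sqrt(2)/2)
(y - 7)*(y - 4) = y^2 - 11*y + 28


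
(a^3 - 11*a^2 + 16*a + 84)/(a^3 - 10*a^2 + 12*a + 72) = (a - 7)/(a - 6)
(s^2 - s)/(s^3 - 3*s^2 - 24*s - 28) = s*(1 - s)/(-s^3 + 3*s^2 + 24*s + 28)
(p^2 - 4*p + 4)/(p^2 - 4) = (p - 2)/(p + 2)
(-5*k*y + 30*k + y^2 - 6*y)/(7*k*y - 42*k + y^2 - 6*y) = (-5*k + y)/(7*k + y)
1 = 1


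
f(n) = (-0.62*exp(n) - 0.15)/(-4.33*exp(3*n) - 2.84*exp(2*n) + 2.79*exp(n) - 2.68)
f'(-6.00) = 0.00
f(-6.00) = 0.06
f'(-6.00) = 0.00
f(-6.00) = 0.06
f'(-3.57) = 0.01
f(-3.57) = 0.06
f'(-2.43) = 0.03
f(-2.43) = 0.08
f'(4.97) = -0.00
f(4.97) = 0.00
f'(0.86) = -0.05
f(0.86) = 0.02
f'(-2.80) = 0.02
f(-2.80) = 0.07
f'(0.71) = -0.06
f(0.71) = 0.03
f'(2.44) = -0.00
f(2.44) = 0.00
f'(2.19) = -0.00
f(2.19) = 0.00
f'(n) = (-0.62*exp(n) - 0.15)*(12.99*exp(3*n) + 5.68*exp(2*n) - 2.79*exp(n))/(-4.33*exp(3*n) - 2.84*exp(2*n) + 2.79*exp(n) - 2.68)^2 - 0.62*exp(n)/(-4.33*exp(3*n) - 2.84*exp(2*n) + 2.79*exp(n) - 2.68)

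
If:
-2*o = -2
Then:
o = 1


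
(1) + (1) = 2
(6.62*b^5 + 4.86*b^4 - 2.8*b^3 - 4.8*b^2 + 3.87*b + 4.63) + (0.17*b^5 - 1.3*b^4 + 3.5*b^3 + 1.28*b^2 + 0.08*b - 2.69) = 6.79*b^5 + 3.56*b^4 + 0.7*b^3 - 3.52*b^2 + 3.95*b + 1.94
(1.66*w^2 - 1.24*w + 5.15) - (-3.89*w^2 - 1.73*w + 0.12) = 5.55*w^2 + 0.49*w + 5.03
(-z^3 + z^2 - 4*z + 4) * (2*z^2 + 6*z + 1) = -2*z^5 - 4*z^4 - 3*z^3 - 15*z^2 + 20*z + 4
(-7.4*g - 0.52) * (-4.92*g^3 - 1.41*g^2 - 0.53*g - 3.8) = 36.408*g^4 + 12.9924*g^3 + 4.6552*g^2 + 28.3956*g + 1.976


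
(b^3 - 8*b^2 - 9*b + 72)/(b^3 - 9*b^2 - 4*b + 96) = (b - 3)/(b - 4)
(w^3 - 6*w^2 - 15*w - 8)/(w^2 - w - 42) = (-w^3 + 6*w^2 + 15*w + 8)/(-w^2 + w + 42)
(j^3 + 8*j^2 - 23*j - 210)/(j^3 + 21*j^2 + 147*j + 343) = (j^2 + j - 30)/(j^2 + 14*j + 49)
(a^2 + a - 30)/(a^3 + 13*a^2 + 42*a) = (a - 5)/(a*(a + 7))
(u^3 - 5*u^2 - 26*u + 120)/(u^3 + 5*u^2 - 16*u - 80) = (u - 6)/(u + 4)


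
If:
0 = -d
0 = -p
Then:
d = 0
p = 0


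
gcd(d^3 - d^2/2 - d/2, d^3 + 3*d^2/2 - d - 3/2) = d - 1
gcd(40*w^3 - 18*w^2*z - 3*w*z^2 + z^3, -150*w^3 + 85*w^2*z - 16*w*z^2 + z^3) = -5*w + z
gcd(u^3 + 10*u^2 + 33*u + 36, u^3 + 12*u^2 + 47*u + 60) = u^2 + 7*u + 12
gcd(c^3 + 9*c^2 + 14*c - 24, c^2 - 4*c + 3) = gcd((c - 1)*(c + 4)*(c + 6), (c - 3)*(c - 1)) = c - 1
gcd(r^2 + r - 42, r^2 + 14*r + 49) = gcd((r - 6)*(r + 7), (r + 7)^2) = r + 7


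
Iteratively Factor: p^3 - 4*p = (p - 2)*(p^2 + 2*p) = (p - 2)*(p + 2)*(p)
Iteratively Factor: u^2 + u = (u + 1)*(u)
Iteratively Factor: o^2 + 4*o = (o + 4)*(o)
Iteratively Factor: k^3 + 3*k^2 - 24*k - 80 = (k - 5)*(k^2 + 8*k + 16) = (k - 5)*(k + 4)*(k + 4)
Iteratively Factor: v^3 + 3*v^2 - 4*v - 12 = (v + 3)*(v^2 - 4) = (v + 2)*(v + 3)*(v - 2)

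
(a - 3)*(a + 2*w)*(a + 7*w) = a^3 + 9*a^2*w - 3*a^2 + 14*a*w^2 - 27*a*w - 42*w^2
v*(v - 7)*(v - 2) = v^3 - 9*v^2 + 14*v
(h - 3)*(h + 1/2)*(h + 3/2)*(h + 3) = h^4 + 2*h^3 - 33*h^2/4 - 18*h - 27/4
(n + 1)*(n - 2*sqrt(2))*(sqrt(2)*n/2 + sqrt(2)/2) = sqrt(2)*n^3/2 - 2*n^2 + sqrt(2)*n^2 - 4*n + sqrt(2)*n/2 - 2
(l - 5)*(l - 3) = l^2 - 8*l + 15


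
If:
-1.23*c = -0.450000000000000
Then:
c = 0.37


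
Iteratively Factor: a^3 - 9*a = (a + 3)*(a^2 - 3*a) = a*(a + 3)*(a - 3)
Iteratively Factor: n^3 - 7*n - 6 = (n - 3)*(n^2 + 3*n + 2) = (n - 3)*(n + 1)*(n + 2)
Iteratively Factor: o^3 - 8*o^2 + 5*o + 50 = (o - 5)*(o^2 - 3*o - 10) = (o - 5)*(o + 2)*(o - 5)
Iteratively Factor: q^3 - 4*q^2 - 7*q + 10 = (q + 2)*(q^2 - 6*q + 5) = (q - 1)*(q + 2)*(q - 5)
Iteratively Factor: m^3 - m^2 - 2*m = (m + 1)*(m^2 - 2*m) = (m - 2)*(m + 1)*(m)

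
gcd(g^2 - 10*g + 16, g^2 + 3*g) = 1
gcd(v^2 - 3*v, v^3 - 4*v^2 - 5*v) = v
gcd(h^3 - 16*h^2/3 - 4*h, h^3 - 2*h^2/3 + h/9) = h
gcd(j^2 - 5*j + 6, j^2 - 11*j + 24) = j - 3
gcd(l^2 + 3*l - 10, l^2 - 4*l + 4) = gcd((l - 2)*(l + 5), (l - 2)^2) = l - 2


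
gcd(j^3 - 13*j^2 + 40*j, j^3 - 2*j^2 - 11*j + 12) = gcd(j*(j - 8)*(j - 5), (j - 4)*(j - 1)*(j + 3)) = 1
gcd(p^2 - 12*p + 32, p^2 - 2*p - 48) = p - 8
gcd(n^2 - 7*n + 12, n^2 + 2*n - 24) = n - 4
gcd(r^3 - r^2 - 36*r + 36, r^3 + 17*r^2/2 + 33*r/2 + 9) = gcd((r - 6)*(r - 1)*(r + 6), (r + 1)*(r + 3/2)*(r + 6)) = r + 6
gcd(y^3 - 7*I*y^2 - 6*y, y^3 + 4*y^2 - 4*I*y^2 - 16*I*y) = y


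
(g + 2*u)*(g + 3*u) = g^2 + 5*g*u + 6*u^2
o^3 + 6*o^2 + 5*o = o*(o + 1)*(o + 5)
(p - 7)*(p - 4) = p^2 - 11*p + 28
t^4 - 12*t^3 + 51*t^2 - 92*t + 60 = (t - 5)*(t - 3)*(t - 2)^2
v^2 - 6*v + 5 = (v - 5)*(v - 1)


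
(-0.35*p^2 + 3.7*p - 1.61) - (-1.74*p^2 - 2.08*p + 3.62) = 1.39*p^2 + 5.78*p - 5.23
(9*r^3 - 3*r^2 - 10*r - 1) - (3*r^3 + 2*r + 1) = 6*r^3 - 3*r^2 - 12*r - 2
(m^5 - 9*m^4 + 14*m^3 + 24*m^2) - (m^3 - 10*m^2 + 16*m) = m^5 - 9*m^4 + 13*m^3 + 34*m^2 - 16*m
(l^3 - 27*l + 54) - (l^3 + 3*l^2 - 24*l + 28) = -3*l^2 - 3*l + 26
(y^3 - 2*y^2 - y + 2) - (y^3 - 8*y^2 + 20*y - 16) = 6*y^2 - 21*y + 18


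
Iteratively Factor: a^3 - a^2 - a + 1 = (a + 1)*(a^2 - 2*a + 1) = (a - 1)*(a + 1)*(a - 1)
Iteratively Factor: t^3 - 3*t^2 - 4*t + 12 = (t - 3)*(t^2 - 4) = (t - 3)*(t + 2)*(t - 2)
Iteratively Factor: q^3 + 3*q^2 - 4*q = (q + 4)*(q^2 - q) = (q - 1)*(q + 4)*(q)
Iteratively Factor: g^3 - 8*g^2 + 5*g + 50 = (g - 5)*(g^2 - 3*g - 10) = (g - 5)^2*(g + 2)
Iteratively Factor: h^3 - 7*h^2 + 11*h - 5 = (h - 5)*(h^2 - 2*h + 1) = (h - 5)*(h - 1)*(h - 1)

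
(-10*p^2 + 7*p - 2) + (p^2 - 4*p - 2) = -9*p^2 + 3*p - 4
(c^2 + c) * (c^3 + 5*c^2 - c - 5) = c^5 + 6*c^4 + 4*c^3 - 6*c^2 - 5*c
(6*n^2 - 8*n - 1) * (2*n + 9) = 12*n^3 + 38*n^2 - 74*n - 9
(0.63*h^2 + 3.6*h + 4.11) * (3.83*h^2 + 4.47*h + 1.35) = 2.4129*h^4 + 16.6041*h^3 + 32.6838*h^2 + 23.2317*h + 5.5485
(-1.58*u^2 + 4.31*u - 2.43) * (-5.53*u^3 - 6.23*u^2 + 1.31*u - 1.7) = 8.7374*u^5 - 13.9909*u^4 - 15.4832*u^3 + 23.471*u^2 - 10.5103*u + 4.131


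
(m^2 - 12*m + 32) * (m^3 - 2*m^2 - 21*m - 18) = m^5 - 14*m^4 + 35*m^3 + 170*m^2 - 456*m - 576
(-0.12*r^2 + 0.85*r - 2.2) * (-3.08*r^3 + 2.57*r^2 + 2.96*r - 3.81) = 0.3696*r^5 - 2.9264*r^4 + 8.6053*r^3 - 2.6808*r^2 - 9.7505*r + 8.382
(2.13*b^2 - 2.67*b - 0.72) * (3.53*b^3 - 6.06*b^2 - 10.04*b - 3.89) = 7.5189*b^5 - 22.3329*b^4 - 7.7466*b^3 + 22.8843*b^2 + 17.6151*b + 2.8008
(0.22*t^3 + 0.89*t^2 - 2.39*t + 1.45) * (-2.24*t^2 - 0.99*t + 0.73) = -0.4928*t^5 - 2.2114*t^4 + 4.6331*t^3 - 0.2322*t^2 - 3.1802*t + 1.0585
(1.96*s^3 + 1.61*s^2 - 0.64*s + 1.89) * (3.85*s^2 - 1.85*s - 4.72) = 7.546*s^5 + 2.5725*s^4 - 14.6937*s^3 + 0.8613*s^2 - 0.4757*s - 8.9208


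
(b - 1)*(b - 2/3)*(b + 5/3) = b^3 - 19*b/9 + 10/9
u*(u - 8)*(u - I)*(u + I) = u^4 - 8*u^3 + u^2 - 8*u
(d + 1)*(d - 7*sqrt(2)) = d^2 - 7*sqrt(2)*d + d - 7*sqrt(2)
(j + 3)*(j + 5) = j^2 + 8*j + 15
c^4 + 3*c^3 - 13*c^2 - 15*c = c*(c - 3)*(c + 1)*(c + 5)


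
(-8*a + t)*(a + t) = -8*a^2 - 7*a*t + t^2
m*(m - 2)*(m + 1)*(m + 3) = m^4 + 2*m^3 - 5*m^2 - 6*m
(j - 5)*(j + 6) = j^2 + j - 30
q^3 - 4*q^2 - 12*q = q*(q - 6)*(q + 2)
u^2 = u^2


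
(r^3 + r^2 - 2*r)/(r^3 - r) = (r + 2)/(r + 1)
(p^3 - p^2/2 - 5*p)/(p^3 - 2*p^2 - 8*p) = (p - 5/2)/(p - 4)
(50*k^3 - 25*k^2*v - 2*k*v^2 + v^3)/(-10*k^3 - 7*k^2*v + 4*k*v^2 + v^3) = (-5*k + v)/(k + v)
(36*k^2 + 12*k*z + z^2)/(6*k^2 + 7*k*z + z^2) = (6*k + z)/(k + z)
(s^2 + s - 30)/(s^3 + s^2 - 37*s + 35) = (s + 6)/(s^2 + 6*s - 7)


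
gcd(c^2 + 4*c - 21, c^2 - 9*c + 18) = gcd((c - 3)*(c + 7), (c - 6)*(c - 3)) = c - 3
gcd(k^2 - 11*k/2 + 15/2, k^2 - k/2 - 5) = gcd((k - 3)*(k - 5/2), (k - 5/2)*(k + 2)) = k - 5/2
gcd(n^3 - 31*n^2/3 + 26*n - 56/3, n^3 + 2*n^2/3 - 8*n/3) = n - 4/3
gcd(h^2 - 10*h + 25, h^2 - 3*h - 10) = h - 5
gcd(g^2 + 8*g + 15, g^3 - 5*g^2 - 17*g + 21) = g + 3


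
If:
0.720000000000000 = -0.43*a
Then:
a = -1.67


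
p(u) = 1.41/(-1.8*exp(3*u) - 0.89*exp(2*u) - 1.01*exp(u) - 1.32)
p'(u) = 1.41*(5.4*exp(3*u) + 1.78*exp(2*u) + 1.01*exp(u))/(-1.8*exp(3*u) - 0.89*exp(2*u) - 1.01*exp(u) - 1.32)^2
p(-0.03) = -0.29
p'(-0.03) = 0.47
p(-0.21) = -0.38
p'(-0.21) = 0.51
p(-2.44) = -1.00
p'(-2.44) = 0.07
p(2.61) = -0.00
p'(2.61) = 0.00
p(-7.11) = -1.07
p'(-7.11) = 0.00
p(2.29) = -0.00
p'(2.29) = 0.00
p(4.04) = -0.00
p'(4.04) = 0.00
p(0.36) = -0.14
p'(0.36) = 0.30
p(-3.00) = -1.03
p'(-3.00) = 0.04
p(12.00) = 0.00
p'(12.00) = 0.00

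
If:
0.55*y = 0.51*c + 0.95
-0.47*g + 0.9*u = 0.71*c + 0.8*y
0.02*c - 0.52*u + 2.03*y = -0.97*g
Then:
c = 1.07843137254902*y - 1.86274509803922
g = -1.64214906452559*y - 1.04071918299614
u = 0.882084682425309*y - 2.01298559512892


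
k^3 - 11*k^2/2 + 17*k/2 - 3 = (k - 3)*(k - 2)*(k - 1/2)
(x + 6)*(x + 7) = x^2 + 13*x + 42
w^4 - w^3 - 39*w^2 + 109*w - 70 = (w - 5)*(w - 2)*(w - 1)*(w + 7)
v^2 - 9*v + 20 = (v - 5)*(v - 4)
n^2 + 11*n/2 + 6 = (n + 3/2)*(n + 4)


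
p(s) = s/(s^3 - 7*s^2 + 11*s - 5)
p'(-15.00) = 0.00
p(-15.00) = 0.00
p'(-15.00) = 0.00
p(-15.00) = 0.00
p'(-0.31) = -0.05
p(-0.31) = 0.03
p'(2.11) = 0.58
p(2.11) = -0.59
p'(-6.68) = 0.00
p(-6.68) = 0.01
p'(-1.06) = 0.01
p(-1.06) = 0.04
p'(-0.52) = -0.02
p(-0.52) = 0.04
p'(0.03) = -0.23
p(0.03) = -0.01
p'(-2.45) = 0.01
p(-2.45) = 0.03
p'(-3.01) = 0.01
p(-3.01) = 0.02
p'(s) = s*(-3*s^2 + 14*s - 11)/(s^3 - 7*s^2 + 11*s - 5)^2 + 1/(s^3 - 7*s^2 + 11*s - 5)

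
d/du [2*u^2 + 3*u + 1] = 4*u + 3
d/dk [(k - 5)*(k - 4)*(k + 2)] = 3*k^2 - 14*k + 2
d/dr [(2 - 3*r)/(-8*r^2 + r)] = 2*(-12*r^2 + 16*r - 1)/(r^2*(64*r^2 - 16*r + 1))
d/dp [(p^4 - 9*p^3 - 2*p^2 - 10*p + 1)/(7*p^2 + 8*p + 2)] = (14*p^5 - 39*p^4 - 136*p^3 - 22*p - 28)/(49*p^4 + 112*p^3 + 92*p^2 + 32*p + 4)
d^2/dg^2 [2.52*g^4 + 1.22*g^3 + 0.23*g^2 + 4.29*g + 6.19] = 30.24*g^2 + 7.32*g + 0.46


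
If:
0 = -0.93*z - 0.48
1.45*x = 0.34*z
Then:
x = -0.12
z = -0.52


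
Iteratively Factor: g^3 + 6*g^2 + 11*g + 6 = (g + 2)*(g^2 + 4*g + 3) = (g + 2)*(g + 3)*(g + 1)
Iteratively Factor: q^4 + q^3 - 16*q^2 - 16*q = (q - 4)*(q^3 + 5*q^2 + 4*q) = (q - 4)*(q + 4)*(q^2 + q) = q*(q - 4)*(q + 4)*(q + 1)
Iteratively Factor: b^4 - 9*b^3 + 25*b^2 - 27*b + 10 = (b - 1)*(b^3 - 8*b^2 + 17*b - 10) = (b - 1)^2*(b^2 - 7*b + 10) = (b - 5)*(b - 1)^2*(b - 2)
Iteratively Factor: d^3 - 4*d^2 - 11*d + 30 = (d - 5)*(d^2 + d - 6) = (d - 5)*(d + 3)*(d - 2)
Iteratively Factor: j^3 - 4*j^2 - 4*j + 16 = (j - 4)*(j^2 - 4) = (j - 4)*(j + 2)*(j - 2)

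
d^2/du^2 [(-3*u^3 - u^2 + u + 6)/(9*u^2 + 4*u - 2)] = 2*(15*u^3 + 1476*u^2 + 666*u + 208)/(729*u^6 + 972*u^5 - 54*u^4 - 368*u^3 + 12*u^2 + 48*u - 8)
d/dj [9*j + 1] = 9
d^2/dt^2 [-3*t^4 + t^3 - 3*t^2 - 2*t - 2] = -36*t^2 + 6*t - 6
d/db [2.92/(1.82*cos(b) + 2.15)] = 5.3144*sin(b)/(1.82*cos(b) + 2.15)^2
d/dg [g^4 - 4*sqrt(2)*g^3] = 4*g^2*(g - 3*sqrt(2))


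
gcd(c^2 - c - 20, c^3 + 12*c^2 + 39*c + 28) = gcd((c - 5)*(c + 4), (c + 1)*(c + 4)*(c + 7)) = c + 4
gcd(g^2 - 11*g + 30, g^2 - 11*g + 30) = g^2 - 11*g + 30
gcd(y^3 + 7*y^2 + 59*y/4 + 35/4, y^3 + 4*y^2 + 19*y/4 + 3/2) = 1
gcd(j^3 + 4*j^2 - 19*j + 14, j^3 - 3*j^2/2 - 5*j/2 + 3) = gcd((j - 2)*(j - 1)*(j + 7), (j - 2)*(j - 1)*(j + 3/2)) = j^2 - 3*j + 2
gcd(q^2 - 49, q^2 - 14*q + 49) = q - 7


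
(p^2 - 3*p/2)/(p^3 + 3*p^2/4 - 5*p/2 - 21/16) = 8*p/(8*p^2 + 18*p + 7)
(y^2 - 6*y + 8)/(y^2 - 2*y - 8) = (y - 2)/(y + 2)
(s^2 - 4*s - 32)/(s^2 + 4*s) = (s - 8)/s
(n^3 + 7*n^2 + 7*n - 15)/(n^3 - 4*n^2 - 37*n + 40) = (n + 3)/(n - 8)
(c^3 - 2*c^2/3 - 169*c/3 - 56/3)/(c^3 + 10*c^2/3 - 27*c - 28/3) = (c - 8)/(c - 4)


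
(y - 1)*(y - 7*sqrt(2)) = y^2 - 7*sqrt(2)*y - y + 7*sqrt(2)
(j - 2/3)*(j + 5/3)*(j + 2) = j^3 + 3*j^2 + 8*j/9 - 20/9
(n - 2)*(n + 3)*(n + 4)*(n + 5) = n^4 + 10*n^3 + 23*n^2 - 34*n - 120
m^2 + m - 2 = (m - 1)*(m + 2)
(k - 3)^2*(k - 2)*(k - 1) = k^4 - 9*k^3 + 29*k^2 - 39*k + 18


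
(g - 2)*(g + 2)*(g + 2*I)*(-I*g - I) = -I*g^4 + 2*g^3 - I*g^3 + 2*g^2 + 4*I*g^2 - 8*g + 4*I*g - 8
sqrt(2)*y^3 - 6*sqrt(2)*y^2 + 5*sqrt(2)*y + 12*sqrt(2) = (y - 4)*(y - 3)*(sqrt(2)*y + sqrt(2))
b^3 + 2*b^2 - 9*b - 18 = (b - 3)*(b + 2)*(b + 3)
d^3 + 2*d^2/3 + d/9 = d*(d + 1/3)^2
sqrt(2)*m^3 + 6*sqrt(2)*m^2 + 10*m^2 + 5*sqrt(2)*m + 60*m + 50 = (m + 5)*(m + 5*sqrt(2))*(sqrt(2)*m + sqrt(2))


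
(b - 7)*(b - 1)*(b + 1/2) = b^3 - 15*b^2/2 + 3*b + 7/2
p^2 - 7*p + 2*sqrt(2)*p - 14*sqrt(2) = (p - 7)*(p + 2*sqrt(2))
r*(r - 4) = r^2 - 4*r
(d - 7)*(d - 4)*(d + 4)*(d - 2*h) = d^4 - 2*d^3*h - 7*d^3 + 14*d^2*h - 16*d^2 + 32*d*h + 112*d - 224*h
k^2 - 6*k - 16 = (k - 8)*(k + 2)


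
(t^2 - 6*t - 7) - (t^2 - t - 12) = 5 - 5*t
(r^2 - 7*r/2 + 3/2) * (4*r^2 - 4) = 4*r^4 - 14*r^3 + 2*r^2 + 14*r - 6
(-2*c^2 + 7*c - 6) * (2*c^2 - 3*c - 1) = -4*c^4 + 20*c^3 - 31*c^2 + 11*c + 6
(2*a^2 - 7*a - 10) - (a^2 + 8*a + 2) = a^2 - 15*a - 12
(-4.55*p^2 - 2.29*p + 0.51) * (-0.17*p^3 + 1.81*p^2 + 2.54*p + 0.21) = 0.7735*p^5 - 7.8462*p^4 - 15.7886*p^3 - 5.849*p^2 + 0.8145*p + 0.1071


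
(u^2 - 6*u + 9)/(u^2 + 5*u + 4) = (u^2 - 6*u + 9)/(u^2 + 5*u + 4)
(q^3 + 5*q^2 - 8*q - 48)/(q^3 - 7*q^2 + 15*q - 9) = (q^2 + 8*q + 16)/(q^2 - 4*q + 3)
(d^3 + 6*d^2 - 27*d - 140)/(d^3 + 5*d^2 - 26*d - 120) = (d + 7)/(d + 6)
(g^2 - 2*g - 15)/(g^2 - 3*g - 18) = (g - 5)/(g - 6)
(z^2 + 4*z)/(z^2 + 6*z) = (z + 4)/(z + 6)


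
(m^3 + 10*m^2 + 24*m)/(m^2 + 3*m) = (m^2 + 10*m + 24)/(m + 3)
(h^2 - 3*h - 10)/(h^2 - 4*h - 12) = (h - 5)/(h - 6)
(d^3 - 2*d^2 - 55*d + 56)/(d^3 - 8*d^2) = 1 + 6/d - 7/d^2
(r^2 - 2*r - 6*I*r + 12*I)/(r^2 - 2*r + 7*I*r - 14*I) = (r - 6*I)/(r + 7*I)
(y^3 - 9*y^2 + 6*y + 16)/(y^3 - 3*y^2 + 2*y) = (y^2 - 7*y - 8)/(y*(y - 1))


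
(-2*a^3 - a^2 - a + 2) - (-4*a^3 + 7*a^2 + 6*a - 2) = 2*a^3 - 8*a^2 - 7*a + 4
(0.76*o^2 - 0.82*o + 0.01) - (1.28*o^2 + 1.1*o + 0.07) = -0.52*o^2 - 1.92*o - 0.06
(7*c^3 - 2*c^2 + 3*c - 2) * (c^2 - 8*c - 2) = 7*c^5 - 58*c^4 + 5*c^3 - 22*c^2 + 10*c + 4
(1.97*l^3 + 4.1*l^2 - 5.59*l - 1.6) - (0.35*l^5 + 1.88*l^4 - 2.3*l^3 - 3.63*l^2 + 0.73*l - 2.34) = -0.35*l^5 - 1.88*l^4 + 4.27*l^3 + 7.73*l^2 - 6.32*l + 0.74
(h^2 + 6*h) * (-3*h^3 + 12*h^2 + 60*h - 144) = -3*h^5 - 6*h^4 + 132*h^3 + 216*h^2 - 864*h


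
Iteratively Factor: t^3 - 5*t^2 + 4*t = (t)*(t^2 - 5*t + 4) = t*(t - 1)*(t - 4)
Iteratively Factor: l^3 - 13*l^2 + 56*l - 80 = (l - 4)*(l^2 - 9*l + 20) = (l - 4)^2*(l - 5)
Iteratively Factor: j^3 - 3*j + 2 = (j - 1)*(j^2 + j - 2) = (j - 1)*(j + 2)*(j - 1)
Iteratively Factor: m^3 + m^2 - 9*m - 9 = (m + 3)*(m^2 - 2*m - 3) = (m + 1)*(m + 3)*(m - 3)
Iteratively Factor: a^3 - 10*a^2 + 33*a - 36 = (a - 4)*(a^2 - 6*a + 9) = (a - 4)*(a - 3)*(a - 3)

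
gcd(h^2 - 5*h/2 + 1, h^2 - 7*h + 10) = h - 2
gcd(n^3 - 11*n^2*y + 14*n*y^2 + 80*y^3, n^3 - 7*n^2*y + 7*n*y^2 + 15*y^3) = -n + 5*y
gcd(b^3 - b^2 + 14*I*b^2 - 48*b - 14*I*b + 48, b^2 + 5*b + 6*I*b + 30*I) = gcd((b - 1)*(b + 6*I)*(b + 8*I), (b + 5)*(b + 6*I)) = b + 6*I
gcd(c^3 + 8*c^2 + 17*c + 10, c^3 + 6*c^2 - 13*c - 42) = c + 2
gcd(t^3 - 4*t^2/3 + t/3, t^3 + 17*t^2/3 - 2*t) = t^2 - t/3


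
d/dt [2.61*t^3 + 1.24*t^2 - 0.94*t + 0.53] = 7.83*t^2 + 2.48*t - 0.94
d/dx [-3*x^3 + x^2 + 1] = x*(2 - 9*x)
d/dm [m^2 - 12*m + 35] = 2*m - 12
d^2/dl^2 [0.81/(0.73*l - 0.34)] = 0.863298/(0.73*l - 0.34)^3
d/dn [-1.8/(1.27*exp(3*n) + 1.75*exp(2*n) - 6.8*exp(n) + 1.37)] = (6.858*exp(2*n) + 6.3*exp(n) - 12.24)*exp(n)/(1.27*exp(3*n) + 1.75*exp(2*n) - 6.8*exp(n) + 1.37)^2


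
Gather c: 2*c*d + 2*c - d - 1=c*(2*d + 2) - d - 1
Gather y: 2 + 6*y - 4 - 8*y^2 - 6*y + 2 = -8*y^2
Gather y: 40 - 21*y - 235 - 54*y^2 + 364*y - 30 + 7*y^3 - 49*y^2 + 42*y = 7*y^3 - 103*y^2 + 385*y - 225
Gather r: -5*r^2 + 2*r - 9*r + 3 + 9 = -5*r^2 - 7*r + 12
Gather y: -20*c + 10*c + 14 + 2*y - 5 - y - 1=-10*c + y + 8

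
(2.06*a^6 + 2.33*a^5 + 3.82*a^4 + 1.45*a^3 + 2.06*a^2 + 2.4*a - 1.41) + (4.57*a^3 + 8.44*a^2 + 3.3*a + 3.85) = 2.06*a^6 + 2.33*a^5 + 3.82*a^4 + 6.02*a^3 + 10.5*a^2 + 5.7*a + 2.44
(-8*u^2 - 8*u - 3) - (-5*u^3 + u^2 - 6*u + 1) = 5*u^3 - 9*u^2 - 2*u - 4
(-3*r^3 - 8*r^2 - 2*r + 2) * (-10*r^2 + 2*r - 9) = 30*r^5 + 74*r^4 + 31*r^3 + 48*r^2 + 22*r - 18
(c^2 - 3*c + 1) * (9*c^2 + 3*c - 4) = 9*c^4 - 24*c^3 - 4*c^2 + 15*c - 4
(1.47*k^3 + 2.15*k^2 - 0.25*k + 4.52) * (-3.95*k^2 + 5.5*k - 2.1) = -5.8065*k^5 - 0.407500000000001*k^4 + 9.7255*k^3 - 23.744*k^2 + 25.385*k - 9.492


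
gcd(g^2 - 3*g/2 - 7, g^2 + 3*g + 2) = g + 2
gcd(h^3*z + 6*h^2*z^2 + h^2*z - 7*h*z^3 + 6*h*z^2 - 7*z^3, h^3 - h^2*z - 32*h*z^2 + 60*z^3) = 1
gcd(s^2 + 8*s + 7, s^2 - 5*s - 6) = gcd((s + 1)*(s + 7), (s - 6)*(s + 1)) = s + 1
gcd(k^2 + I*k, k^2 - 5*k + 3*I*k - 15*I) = 1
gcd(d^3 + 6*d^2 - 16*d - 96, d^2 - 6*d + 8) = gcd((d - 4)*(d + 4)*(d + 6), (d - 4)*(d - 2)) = d - 4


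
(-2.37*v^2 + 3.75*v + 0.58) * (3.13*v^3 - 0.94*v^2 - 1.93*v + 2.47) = -7.4181*v^5 + 13.9653*v^4 + 2.8645*v^3 - 13.6366*v^2 + 8.1431*v + 1.4326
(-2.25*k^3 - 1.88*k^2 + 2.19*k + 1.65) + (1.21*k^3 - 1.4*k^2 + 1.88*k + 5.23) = -1.04*k^3 - 3.28*k^2 + 4.07*k + 6.88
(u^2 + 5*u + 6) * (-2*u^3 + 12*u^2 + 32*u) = -2*u^5 + 2*u^4 + 80*u^3 + 232*u^2 + 192*u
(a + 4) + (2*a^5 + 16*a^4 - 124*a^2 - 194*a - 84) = 2*a^5 + 16*a^4 - 124*a^2 - 193*a - 80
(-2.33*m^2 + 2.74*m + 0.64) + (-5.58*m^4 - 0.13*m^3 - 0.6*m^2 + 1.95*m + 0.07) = -5.58*m^4 - 0.13*m^3 - 2.93*m^2 + 4.69*m + 0.71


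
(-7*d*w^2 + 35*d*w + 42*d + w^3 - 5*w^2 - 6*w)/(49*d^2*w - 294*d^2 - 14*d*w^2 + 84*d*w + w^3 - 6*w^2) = (w + 1)/(-7*d + w)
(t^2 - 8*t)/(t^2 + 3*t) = (t - 8)/(t + 3)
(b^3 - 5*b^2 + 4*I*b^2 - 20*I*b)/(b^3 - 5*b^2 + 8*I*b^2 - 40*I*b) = (b + 4*I)/(b + 8*I)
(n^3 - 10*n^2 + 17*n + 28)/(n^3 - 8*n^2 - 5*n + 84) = (n + 1)/(n + 3)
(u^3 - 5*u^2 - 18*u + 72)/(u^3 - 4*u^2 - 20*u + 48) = (u - 3)/(u - 2)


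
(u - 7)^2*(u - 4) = u^3 - 18*u^2 + 105*u - 196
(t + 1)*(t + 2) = t^2 + 3*t + 2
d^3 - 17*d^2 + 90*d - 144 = (d - 8)*(d - 6)*(d - 3)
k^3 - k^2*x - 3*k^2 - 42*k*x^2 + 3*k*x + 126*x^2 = (k - 3)*(k - 7*x)*(k + 6*x)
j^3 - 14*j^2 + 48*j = j*(j - 8)*(j - 6)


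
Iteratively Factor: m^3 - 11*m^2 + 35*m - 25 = (m - 5)*(m^2 - 6*m + 5) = (m - 5)^2*(m - 1)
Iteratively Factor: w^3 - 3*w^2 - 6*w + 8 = (w + 2)*(w^2 - 5*w + 4) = (w - 4)*(w + 2)*(w - 1)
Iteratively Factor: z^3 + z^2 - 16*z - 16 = (z - 4)*(z^2 + 5*z + 4) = (z - 4)*(z + 4)*(z + 1)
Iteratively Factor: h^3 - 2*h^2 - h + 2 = (h + 1)*(h^2 - 3*h + 2) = (h - 2)*(h + 1)*(h - 1)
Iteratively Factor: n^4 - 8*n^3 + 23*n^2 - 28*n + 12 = (n - 2)*(n^3 - 6*n^2 + 11*n - 6) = (n - 2)^2*(n^2 - 4*n + 3) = (n - 3)*(n - 2)^2*(n - 1)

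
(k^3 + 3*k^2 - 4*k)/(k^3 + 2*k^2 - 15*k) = (k^2 + 3*k - 4)/(k^2 + 2*k - 15)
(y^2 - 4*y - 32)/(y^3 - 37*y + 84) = (y^2 - 4*y - 32)/(y^3 - 37*y + 84)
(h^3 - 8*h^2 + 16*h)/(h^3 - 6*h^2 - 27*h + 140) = h*(h - 4)/(h^2 - 2*h - 35)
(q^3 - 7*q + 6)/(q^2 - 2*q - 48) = (-q^3 + 7*q - 6)/(-q^2 + 2*q + 48)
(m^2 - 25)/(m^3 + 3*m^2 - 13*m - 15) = (m - 5)/(m^2 - 2*m - 3)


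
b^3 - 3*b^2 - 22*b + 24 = (b - 6)*(b - 1)*(b + 4)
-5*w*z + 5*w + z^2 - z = (-5*w + z)*(z - 1)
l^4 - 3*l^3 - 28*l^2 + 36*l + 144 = (l - 6)*(l - 3)*(l + 2)*(l + 4)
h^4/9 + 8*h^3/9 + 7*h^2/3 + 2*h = h*(h/3 + 1)^2*(h + 2)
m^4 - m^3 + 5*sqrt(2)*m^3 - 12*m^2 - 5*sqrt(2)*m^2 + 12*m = m*(m - 1)*(m - sqrt(2))*(m + 6*sqrt(2))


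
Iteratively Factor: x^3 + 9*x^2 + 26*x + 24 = (x + 3)*(x^2 + 6*x + 8) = (x + 2)*(x + 3)*(x + 4)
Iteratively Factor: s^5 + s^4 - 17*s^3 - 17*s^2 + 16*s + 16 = (s + 4)*(s^4 - 3*s^3 - 5*s^2 + 3*s + 4) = (s - 4)*(s + 4)*(s^3 + s^2 - s - 1) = (s - 4)*(s - 1)*(s + 4)*(s^2 + 2*s + 1) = (s - 4)*(s - 1)*(s + 1)*(s + 4)*(s + 1)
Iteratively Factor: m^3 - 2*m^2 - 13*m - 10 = (m + 2)*(m^2 - 4*m - 5) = (m + 1)*(m + 2)*(m - 5)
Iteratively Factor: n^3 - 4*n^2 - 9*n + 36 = (n - 4)*(n^2 - 9) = (n - 4)*(n - 3)*(n + 3)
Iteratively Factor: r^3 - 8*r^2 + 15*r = (r)*(r^2 - 8*r + 15) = r*(r - 5)*(r - 3)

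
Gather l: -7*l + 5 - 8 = -7*l - 3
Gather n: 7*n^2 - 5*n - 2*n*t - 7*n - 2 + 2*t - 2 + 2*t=7*n^2 + n*(-2*t - 12) + 4*t - 4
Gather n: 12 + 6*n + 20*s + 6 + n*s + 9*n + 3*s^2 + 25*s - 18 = n*(s + 15) + 3*s^2 + 45*s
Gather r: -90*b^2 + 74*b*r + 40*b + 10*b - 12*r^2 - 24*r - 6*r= -90*b^2 + 50*b - 12*r^2 + r*(74*b - 30)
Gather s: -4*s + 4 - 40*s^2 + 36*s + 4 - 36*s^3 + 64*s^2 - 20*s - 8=-36*s^3 + 24*s^2 + 12*s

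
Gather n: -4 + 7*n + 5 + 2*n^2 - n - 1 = 2*n^2 + 6*n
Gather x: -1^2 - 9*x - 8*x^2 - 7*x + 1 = -8*x^2 - 16*x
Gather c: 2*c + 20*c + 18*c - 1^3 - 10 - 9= 40*c - 20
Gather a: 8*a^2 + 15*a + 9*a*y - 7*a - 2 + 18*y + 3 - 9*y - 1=8*a^2 + a*(9*y + 8) + 9*y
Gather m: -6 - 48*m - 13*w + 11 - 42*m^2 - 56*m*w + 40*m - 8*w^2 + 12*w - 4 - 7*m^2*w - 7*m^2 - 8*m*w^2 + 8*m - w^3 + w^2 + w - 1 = m^2*(-7*w - 49) + m*(-8*w^2 - 56*w) - w^3 - 7*w^2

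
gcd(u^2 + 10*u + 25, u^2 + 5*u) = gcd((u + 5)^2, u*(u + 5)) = u + 5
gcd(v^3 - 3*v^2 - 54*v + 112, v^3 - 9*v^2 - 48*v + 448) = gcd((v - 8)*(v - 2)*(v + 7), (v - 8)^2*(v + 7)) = v^2 - v - 56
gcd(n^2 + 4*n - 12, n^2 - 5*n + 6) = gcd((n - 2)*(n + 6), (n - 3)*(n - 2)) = n - 2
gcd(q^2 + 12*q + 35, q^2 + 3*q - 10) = q + 5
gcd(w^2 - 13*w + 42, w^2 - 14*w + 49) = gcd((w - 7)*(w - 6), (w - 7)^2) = w - 7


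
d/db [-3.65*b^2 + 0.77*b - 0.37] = 0.77 - 7.3*b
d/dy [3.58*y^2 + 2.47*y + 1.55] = 7.16*y + 2.47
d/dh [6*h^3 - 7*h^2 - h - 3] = 18*h^2 - 14*h - 1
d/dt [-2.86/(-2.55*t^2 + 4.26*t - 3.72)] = (12.1836 - 14.586*t)/(2.55*t^2 - 4.26*t + 3.72)^2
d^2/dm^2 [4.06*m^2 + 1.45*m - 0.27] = 8.12000000000000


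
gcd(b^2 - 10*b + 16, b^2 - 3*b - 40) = b - 8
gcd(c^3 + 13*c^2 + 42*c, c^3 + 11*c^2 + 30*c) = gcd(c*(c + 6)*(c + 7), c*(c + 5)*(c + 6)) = c^2 + 6*c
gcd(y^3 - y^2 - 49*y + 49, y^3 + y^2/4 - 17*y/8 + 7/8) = y - 1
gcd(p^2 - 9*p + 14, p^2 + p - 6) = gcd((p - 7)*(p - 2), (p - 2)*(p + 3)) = p - 2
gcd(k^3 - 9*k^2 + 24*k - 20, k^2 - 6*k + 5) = k - 5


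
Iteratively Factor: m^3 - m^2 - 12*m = (m)*(m^2 - m - 12) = m*(m - 4)*(m + 3)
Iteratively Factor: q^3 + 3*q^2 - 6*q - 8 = (q + 1)*(q^2 + 2*q - 8) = (q + 1)*(q + 4)*(q - 2)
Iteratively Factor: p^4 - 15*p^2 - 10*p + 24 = (p - 1)*(p^3 + p^2 - 14*p - 24) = (p - 1)*(p + 3)*(p^2 - 2*p - 8) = (p - 4)*(p - 1)*(p + 3)*(p + 2)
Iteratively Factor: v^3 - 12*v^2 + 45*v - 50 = (v - 5)*(v^2 - 7*v + 10) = (v - 5)^2*(v - 2)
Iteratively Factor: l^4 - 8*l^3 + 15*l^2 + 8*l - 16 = (l - 4)*(l^3 - 4*l^2 - l + 4) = (l - 4)*(l - 1)*(l^2 - 3*l - 4) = (l - 4)^2*(l - 1)*(l + 1)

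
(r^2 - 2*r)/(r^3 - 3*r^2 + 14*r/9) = 9*(r - 2)/(9*r^2 - 27*r + 14)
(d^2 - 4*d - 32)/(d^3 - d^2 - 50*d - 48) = (d + 4)/(d^2 + 7*d + 6)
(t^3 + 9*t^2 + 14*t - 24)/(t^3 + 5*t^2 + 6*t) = (t^3 + 9*t^2 + 14*t - 24)/(t*(t^2 + 5*t + 6))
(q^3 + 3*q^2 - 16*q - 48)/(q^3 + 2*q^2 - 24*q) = (q^2 + 7*q + 12)/(q*(q + 6))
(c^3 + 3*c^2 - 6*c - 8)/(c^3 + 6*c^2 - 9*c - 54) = (c^3 + 3*c^2 - 6*c - 8)/(c^3 + 6*c^2 - 9*c - 54)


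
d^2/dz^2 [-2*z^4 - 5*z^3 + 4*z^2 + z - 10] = -24*z^2 - 30*z + 8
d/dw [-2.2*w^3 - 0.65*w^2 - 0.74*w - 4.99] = -6.6*w^2 - 1.3*w - 0.74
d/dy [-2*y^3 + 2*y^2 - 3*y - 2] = -6*y^2 + 4*y - 3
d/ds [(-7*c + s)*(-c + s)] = -8*c + 2*s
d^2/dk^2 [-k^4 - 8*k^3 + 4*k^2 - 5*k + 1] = -12*k^2 - 48*k + 8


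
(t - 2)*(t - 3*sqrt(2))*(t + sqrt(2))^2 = t^4 - 2*t^3 - sqrt(2)*t^3 - 10*t^2 + 2*sqrt(2)*t^2 - 6*sqrt(2)*t + 20*t + 12*sqrt(2)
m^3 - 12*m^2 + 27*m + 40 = (m - 8)*(m - 5)*(m + 1)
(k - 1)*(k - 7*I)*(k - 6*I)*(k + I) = k^4 - k^3 - 12*I*k^3 - 29*k^2 + 12*I*k^2 + 29*k - 42*I*k + 42*I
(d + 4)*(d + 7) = d^2 + 11*d + 28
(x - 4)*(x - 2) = x^2 - 6*x + 8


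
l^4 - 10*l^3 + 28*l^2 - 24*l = l*(l - 6)*(l - 2)^2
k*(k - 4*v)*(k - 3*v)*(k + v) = k^4 - 6*k^3*v + 5*k^2*v^2 + 12*k*v^3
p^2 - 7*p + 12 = (p - 4)*(p - 3)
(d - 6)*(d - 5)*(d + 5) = d^3 - 6*d^2 - 25*d + 150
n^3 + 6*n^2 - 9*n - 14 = (n - 2)*(n + 1)*(n + 7)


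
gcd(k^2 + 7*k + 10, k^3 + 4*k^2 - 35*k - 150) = k + 5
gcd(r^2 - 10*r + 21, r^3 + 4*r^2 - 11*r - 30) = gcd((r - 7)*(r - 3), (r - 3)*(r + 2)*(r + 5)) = r - 3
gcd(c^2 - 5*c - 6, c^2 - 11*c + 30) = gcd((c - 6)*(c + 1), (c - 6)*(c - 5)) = c - 6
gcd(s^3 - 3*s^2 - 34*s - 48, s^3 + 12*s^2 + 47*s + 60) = s + 3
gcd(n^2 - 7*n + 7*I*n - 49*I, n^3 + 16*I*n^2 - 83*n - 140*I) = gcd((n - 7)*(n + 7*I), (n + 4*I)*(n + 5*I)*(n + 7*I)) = n + 7*I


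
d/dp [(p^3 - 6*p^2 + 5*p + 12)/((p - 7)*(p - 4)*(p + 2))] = (-3*p^2 - 22*p + 13)/(p^4 - 10*p^3 - 3*p^2 + 140*p + 196)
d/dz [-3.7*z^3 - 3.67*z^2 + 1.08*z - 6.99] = -11.1*z^2 - 7.34*z + 1.08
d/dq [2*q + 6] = 2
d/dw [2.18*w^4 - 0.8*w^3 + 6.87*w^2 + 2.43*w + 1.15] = 8.72*w^3 - 2.4*w^2 + 13.74*w + 2.43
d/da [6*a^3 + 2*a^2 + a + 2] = 18*a^2 + 4*a + 1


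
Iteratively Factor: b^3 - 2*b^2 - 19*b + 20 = (b - 1)*(b^2 - b - 20) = (b - 5)*(b - 1)*(b + 4)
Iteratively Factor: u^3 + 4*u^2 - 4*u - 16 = (u - 2)*(u^2 + 6*u + 8) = (u - 2)*(u + 2)*(u + 4)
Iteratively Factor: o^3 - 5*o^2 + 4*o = (o - 1)*(o^2 - 4*o) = (o - 4)*(o - 1)*(o)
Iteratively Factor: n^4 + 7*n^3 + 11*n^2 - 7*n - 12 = (n - 1)*(n^3 + 8*n^2 + 19*n + 12) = (n - 1)*(n + 1)*(n^2 + 7*n + 12) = (n - 1)*(n + 1)*(n + 3)*(n + 4)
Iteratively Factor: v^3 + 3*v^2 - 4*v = (v + 4)*(v^2 - v) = (v - 1)*(v + 4)*(v)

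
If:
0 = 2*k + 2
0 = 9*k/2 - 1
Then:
No Solution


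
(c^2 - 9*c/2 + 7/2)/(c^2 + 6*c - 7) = (c - 7/2)/(c + 7)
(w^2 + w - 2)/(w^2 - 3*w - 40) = (-w^2 - w + 2)/(-w^2 + 3*w + 40)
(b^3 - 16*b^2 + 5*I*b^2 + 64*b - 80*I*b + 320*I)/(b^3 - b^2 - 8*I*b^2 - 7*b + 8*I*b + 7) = (b^3 + b^2*(-16 + 5*I) + b*(64 - 80*I) + 320*I)/(b^3 + b^2*(-1 - 8*I) + b*(-7 + 8*I) + 7)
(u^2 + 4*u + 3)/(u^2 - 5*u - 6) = (u + 3)/(u - 6)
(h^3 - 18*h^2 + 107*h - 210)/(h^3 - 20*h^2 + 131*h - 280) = (h - 6)/(h - 8)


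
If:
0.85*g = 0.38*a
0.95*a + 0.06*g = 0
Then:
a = 0.00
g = 0.00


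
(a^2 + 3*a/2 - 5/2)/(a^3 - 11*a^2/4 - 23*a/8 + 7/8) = 4*(2*a^2 + 3*a - 5)/(8*a^3 - 22*a^2 - 23*a + 7)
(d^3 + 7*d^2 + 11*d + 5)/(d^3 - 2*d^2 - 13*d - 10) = (d^2 + 6*d + 5)/(d^2 - 3*d - 10)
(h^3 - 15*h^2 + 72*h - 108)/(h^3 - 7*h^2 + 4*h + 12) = (h^2 - 9*h + 18)/(h^2 - h - 2)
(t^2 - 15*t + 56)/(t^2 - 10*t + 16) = (t - 7)/(t - 2)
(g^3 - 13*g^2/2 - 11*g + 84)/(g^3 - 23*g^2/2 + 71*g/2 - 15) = (2*g^2 - g - 28)/(2*g^2 - 11*g + 5)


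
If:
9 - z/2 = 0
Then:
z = 18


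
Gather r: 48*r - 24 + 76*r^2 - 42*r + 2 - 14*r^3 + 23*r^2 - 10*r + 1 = -14*r^3 + 99*r^2 - 4*r - 21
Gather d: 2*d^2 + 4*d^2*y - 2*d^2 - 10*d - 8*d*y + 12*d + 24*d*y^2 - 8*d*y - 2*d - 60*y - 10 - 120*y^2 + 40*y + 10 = 4*d^2*y + d*(24*y^2 - 16*y) - 120*y^2 - 20*y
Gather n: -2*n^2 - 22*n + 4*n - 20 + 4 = -2*n^2 - 18*n - 16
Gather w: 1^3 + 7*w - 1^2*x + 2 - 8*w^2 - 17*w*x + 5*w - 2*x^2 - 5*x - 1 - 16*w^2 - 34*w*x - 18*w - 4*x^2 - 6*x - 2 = -24*w^2 + w*(-51*x - 6) - 6*x^2 - 12*x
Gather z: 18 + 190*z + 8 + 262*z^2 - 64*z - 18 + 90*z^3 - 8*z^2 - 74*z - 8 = 90*z^3 + 254*z^2 + 52*z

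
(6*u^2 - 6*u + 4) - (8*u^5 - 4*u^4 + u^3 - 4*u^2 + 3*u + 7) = -8*u^5 + 4*u^4 - u^3 + 10*u^2 - 9*u - 3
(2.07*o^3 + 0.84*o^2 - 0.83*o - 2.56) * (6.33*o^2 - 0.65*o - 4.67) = 13.1031*o^5 + 3.9717*o^4 - 15.4668*o^3 - 19.5881*o^2 + 5.5401*o + 11.9552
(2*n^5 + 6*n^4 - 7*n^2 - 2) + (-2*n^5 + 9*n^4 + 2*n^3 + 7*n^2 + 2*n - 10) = 15*n^4 + 2*n^3 + 2*n - 12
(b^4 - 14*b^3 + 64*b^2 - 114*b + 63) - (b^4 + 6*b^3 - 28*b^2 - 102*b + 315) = -20*b^3 + 92*b^2 - 12*b - 252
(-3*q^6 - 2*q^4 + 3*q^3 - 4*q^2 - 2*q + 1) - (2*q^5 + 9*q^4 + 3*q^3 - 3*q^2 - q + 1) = -3*q^6 - 2*q^5 - 11*q^4 - q^2 - q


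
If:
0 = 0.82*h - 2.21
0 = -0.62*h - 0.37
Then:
No Solution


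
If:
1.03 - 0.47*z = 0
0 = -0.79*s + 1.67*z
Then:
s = 4.63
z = 2.19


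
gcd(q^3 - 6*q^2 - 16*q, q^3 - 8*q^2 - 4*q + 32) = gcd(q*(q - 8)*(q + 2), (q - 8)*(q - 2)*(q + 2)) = q^2 - 6*q - 16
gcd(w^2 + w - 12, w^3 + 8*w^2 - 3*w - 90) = w - 3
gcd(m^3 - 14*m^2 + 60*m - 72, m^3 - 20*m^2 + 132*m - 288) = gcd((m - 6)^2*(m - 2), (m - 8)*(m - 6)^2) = m^2 - 12*m + 36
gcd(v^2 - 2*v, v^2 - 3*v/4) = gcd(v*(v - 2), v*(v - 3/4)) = v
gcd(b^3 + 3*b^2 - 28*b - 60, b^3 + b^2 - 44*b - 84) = b^2 + 8*b + 12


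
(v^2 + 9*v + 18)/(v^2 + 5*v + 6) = (v + 6)/(v + 2)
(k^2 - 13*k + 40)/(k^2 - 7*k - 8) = (k - 5)/(k + 1)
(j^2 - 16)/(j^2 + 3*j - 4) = (j - 4)/(j - 1)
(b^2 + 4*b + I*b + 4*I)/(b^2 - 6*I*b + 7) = (b + 4)/(b - 7*I)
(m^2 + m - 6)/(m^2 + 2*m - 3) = (m - 2)/(m - 1)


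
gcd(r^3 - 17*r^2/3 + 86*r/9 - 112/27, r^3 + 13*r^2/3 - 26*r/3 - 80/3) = r - 8/3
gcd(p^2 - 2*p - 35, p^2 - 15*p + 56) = p - 7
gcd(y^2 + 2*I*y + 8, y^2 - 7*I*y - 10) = y - 2*I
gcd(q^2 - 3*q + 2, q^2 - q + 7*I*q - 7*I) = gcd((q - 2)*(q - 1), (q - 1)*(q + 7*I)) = q - 1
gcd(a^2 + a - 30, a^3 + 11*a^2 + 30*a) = a + 6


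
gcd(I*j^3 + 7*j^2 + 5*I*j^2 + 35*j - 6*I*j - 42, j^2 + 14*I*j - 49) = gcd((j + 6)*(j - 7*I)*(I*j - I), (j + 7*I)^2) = 1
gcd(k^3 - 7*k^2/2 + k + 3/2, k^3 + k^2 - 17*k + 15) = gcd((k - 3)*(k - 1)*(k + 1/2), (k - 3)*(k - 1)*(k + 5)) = k^2 - 4*k + 3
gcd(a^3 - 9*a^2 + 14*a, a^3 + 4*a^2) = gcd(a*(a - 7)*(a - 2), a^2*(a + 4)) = a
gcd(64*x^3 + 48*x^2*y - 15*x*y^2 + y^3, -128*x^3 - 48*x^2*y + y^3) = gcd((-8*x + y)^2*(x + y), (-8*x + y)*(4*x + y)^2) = 8*x - y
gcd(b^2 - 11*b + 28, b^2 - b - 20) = 1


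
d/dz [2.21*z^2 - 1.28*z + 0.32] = 4.42*z - 1.28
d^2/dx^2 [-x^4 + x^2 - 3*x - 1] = 2 - 12*x^2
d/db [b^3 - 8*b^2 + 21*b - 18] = 3*b^2 - 16*b + 21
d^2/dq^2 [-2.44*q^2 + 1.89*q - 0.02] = -4.88000000000000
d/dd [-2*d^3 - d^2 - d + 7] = -6*d^2 - 2*d - 1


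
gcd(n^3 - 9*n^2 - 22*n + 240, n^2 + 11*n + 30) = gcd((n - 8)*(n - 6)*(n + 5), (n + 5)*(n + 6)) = n + 5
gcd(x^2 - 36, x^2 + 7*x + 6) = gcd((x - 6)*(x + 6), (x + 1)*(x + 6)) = x + 6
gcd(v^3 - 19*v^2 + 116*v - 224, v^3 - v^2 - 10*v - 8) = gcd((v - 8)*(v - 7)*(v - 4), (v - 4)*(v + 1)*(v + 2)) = v - 4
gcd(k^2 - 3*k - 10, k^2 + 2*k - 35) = k - 5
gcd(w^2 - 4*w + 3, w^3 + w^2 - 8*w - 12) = w - 3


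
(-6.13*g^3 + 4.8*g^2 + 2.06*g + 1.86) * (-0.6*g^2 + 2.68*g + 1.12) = 3.678*g^5 - 19.3084*g^4 + 4.7624*g^3 + 9.7808*g^2 + 7.292*g + 2.0832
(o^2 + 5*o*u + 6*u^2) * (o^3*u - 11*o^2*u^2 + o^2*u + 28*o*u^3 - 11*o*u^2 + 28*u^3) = o^5*u - 6*o^4*u^2 + o^4*u - 21*o^3*u^3 - 6*o^3*u^2 + 74*o^2*u^4 - 21*o^2*u^3 + 168*o*u^5 + 74*o*u^4 + 168*u^5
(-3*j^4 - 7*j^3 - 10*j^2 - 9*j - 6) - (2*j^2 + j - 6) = -3*j^4 - 7*j^3 - 12*j^2 - 10*j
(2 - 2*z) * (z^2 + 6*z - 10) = -2*z^3 - 10*z^2 + 32*z - 20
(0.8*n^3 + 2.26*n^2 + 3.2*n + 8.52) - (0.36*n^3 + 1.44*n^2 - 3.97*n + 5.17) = 0.44*n^3 + 0.82*n^2 + 7.17*n + 3.35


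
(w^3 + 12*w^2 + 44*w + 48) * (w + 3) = w^4 + 15*w^3 + 80*w^2 + 180*w + 144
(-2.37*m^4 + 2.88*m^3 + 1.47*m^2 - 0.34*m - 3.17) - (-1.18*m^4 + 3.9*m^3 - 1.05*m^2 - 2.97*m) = -1.19*m^4 - 1.02*m^3 + 2.52*m^2 + 2.63*m - 3.17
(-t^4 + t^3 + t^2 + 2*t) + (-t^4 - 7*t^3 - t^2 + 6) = -2*t^4 - 6*t^3 + 2*t + 6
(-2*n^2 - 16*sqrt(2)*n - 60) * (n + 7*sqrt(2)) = -2*n^3 - 30*sqrt(2)*n^2 - 284*n - 420*sqrt(2)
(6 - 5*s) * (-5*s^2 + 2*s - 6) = 25*s^3 - 40*s^2 + 42*s - 36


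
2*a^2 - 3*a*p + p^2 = (-2*a + p)*(-a + p)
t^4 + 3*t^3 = t^3*(t + 3)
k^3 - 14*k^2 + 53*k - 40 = (k - 8)*(k - 5)*(k - 1)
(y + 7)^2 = y^2 + 14*y + 49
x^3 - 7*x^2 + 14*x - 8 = (x - 4)*(x - 2)*(x - 1)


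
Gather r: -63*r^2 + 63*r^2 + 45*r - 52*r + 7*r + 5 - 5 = 0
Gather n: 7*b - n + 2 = 7*b - n + 2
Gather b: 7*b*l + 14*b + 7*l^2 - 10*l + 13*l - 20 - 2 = b*(7*l + 14) + 7*l^2 + 3*l - 22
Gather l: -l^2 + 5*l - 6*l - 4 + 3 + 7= -l^2 - l + 6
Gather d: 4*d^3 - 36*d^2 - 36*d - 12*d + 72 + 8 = 4*d^3 - 36*d^2 - 48*d + 80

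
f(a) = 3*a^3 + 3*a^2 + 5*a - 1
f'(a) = 9*a^2 + 6*a + 5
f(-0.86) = -4.99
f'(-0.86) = 6.50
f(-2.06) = -24.79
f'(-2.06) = 30.83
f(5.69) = 677.24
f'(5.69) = 330.52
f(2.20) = 56.46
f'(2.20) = 61.76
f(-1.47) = -11.40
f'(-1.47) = 15.63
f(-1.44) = -10.94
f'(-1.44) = 15.02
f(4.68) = 395.62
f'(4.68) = 230.20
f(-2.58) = -45.45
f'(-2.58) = 49.43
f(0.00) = -1.00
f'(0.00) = 5.00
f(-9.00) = -1990.00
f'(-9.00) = 680.00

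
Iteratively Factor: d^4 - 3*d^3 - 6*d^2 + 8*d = (d - 1)*(d^3 - 2*d^2 - 8*d) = (d - 1)*(d + 2)*(d^2 - 4*d) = d*(d - 1)*(d + 2)*(d - 4)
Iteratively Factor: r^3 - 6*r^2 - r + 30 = (r + 2)*(r^2 - 8*r + 15) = (r - 3)*(r + 2)*(r - 5)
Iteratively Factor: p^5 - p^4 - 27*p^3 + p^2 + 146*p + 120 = (p + 1)*(p^4 - 2*p^3 - 25*p^2 + 26*p + 120) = (p + 1)*(p + 2)*(p^3 - 4*p^2 - 17*p + 60) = (p - 5)*(p + 1)*(p + 2)*(p^2 + p - 12) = (p - 5)*(p - 3)*(p + 1)*(p + 2)*(p + 4)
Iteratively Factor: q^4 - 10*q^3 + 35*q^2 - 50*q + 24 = (q - 1)*(q^3 - 9*q^2 + 26*q - 24) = (q - 2)*(q - 1)*(q^2 - 7*q + 12) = (q - 4)*(q - 2)*(q - 1)*(q - 3)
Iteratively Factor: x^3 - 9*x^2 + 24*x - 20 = (x - 5)*(x^2 - 4*x + 4) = (x - 5)*(x - 2)*(x - 2)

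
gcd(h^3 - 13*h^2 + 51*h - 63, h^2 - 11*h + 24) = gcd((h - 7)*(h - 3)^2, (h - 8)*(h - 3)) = h - 3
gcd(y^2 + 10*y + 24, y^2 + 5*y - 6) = y + 6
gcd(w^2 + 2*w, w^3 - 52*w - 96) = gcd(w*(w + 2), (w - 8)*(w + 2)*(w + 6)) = w + 2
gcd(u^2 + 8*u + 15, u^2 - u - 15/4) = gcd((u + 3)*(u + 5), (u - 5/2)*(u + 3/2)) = 1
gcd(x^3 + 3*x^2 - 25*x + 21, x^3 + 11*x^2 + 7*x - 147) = x^2 + 4*x - 21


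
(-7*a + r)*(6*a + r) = -42*a^2 - a*r + r^2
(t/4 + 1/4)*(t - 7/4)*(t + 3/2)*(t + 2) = t^4/4 + 11*t^3/16 - 11*t^2/32 - 67*t/32 - 21/16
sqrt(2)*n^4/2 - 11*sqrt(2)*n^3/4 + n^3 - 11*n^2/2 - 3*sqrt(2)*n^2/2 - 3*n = n*(n/2 + sqrt(2)/2)*(n - 6)*(sqrt(2)*n + sqrt(2)/2)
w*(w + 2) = w^2 + 2*w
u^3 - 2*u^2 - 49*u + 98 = (u - 7)*(u - 2)*(u + 7)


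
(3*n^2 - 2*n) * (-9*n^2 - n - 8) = -27*n^4 + 15*n^3 - 22*n^2 + 16*n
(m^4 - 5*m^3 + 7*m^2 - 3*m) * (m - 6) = m^5 - 11*m^4 + 37*m^3 - 45*m^2 + 18*m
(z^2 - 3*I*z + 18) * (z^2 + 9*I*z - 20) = z^4 + 6*I*z^3 + 25*z^2 + 222*I*z - 360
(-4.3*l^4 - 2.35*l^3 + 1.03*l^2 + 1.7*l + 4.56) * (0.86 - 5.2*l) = 22.36*l^5 + 8.522*l^4 - 7.377*l^3 - 7.9542*l^2 - 22.25*l + 3.9216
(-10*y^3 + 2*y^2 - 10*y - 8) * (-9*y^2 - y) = 90*y^5 - 8*y^4 + 88*y^3 + 82*y^2 + 8*y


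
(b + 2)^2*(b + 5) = b^3 + 9*b^2 + 24*b + 20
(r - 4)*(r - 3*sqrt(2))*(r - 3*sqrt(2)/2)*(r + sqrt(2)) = r^4 - 7*sqrt(2)*r^3/2 - 4*r^3 + 14*sqrt(2)*r^2 + 9*sqrt(2)*r - 36*sqrt(2)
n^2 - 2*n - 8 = (n - 4)*(n + 2)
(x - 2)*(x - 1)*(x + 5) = x^3 + 2*x^2 - 13*x + 10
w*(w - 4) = w^2 - 4*w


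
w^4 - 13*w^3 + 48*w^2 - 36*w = w*(w - 6)^2*(w - 1)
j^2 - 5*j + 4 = (j - 4)*(j - 1)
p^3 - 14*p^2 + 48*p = p*(p - 8)*(p - 6)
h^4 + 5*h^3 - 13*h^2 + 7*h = h*(h - 1)^2*(h + 7)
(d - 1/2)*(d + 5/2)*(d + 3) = d^3 + 5*d^2 + 19*d/4 - 15/4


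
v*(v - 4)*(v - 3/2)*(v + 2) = v^4 - 7*v^3/2 - 5*v^2 + 12*v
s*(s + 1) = s^2 + s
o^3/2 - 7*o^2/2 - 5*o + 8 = (o/2 + 1)*(o - 8)*(o - 1)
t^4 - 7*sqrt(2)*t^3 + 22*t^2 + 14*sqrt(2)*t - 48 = (t - 4*sqrt(2))*(t - 3*sqrt(2))*(t - sqrt(2))*(t + sqrt(2))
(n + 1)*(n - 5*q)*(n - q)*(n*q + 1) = n^4*q - 6*n^3*q^2 + n^3*q + n^3 + 5*n^2*q^3 - 6*n^2*q^2 - 6*n^2*q + n^2 + 5*n*q^3 + 5*n*q^2 - 6*n*q + 5*q^2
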